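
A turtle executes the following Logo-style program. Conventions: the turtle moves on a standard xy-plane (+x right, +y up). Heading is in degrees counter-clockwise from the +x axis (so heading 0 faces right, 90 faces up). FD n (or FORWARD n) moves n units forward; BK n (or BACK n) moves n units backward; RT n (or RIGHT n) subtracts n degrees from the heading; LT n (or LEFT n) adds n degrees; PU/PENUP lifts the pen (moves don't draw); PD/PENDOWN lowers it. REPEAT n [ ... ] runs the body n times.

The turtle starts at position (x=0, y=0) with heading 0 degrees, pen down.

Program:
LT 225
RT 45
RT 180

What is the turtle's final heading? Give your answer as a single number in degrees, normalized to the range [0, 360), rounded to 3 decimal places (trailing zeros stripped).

Answer: 0

Derivation:
Executing turtle program step by step:
Start: pos=(0,0), heading=0, pen down
LT 225: heading 0 -> 225
RT 45: heading 225 -> 180
RT 180: heading 180 -> 0
Final: pos=(0,0), heading=0, 0 segment(s) drawn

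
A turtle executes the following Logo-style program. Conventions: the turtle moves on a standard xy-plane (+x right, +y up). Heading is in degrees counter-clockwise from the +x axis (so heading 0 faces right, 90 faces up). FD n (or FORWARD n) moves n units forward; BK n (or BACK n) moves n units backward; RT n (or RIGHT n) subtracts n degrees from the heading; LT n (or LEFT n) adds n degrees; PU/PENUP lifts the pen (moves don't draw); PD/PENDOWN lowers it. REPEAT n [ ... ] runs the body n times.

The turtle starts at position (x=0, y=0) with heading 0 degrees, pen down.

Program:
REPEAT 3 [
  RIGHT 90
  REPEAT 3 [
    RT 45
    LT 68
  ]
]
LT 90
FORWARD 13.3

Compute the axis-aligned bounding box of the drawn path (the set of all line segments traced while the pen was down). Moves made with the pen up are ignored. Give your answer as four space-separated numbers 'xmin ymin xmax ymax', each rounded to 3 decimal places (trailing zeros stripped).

Executing turtle program step by step:
Start: pos=(0,0), heading=0, pen down
REPEAT 3 [
  -- iteration 1/3 --
  RT 90: heading 0 -> 270
  REPEAT 3 [
    -- iteration 1/3 --
    RT 45: heading 270 -> 225
    LT 68: heading 225 -> 293
    -- iteration 2/3 --
    RT 45: heading 293 -> 248
    LT 68: heading 248 -> 316
    -- iteration 3/3 --
    RT 45: heading 316 -> 271
    LT 68: heading 271 -> 339
  ]
  -- iteration 2/3 --
  RT 90: heading 339 -> 249
  REPEAT 3 [
    -- iteration 1/3 --
    RT 45: heading 249 -> 204
    LT 68: heading 204 -> 272
    -- iteration 2/3 --
    RT 45: heading 272 -> 227
    LT 68: heading 227 -> 295
    -- iteration 3/3 --
    RT 45: heading 295 -> 250
    LT 68: heading 250 -> 318
  ]
  -- iteration 3/3 --
  RT 90: heading 318 -> 228
  REPEAT 3 [
    -- iteration 1/3 --
    RT 45: heading 228 -> 183
    LT 68: heading 183 -> 251
    -- iteration 2/3 --
    RT 45: heading 251 -> 206
    LT 68: heading 206 -> 274
    -- iteration 3/3 --
    RT 45: heading 274 -> 229
    LT 68: heading 229 -> 297
  ]
]
LT 90: heading 297 -> 27
FD 13.3: (0,0) -> (11.85,6.038) [heading=27, draw]
Final: pos=(11.85,6.038), heading=27, 1 segment(s) drawn

Segment endpoints: x in {0, 11.85}, y in {0, 6.038}
xmin=0, ymin=0, xmax=11.85, ymax=6.038

Answer: 0 0 11.85 6.038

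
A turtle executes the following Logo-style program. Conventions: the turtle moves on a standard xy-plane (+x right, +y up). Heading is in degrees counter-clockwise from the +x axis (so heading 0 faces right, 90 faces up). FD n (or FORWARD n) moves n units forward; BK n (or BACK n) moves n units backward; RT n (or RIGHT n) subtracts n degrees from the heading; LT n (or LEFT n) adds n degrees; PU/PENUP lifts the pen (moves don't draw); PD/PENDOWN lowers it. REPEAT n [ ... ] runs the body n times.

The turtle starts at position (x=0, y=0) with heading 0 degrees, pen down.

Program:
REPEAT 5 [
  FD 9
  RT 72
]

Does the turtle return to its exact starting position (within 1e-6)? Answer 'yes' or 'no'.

Answer: yes

Derivation:
Executing turtle program step by step:
Start: pos=(0,0), heading=0, pen down
REPEAT 5 [
  -- iteration 1/5 --
  FD 9: (0,0) -> (9,0) [heading=0, draw]
  RT 72: heading 0 -> 288
  -- iteration 2/5 --
  FD 9: (9,0) -> (11.781,-8.56) [heading=288, draw]
  RT 72: heading 288 -> 216
  -- iteration 3/5 --
  FD 9: (11.781,-8.56) -> (4.5,-13.85) [heading=216, draw]
  RT 72: heading 216 -> 144
  -- iteration 4/5 --
  FD 9: (4.5,-13.85) -> (-2.781,-8.56) [heading=144, draw]
  RT 72: heading 144 -> 72
  -- iteration 5/5 --
  FD 9: (-2.781,-8.56) -> (0,0) [heading=72, draw]
  RT 72: heading 72 -> 0
]
Final: pos=(0,0), heading=0, 5 segment(s) drawn

Start position: (0, 0)
Final position: (0, 0)
Distance = 0; < 1e-6 -> CLOSED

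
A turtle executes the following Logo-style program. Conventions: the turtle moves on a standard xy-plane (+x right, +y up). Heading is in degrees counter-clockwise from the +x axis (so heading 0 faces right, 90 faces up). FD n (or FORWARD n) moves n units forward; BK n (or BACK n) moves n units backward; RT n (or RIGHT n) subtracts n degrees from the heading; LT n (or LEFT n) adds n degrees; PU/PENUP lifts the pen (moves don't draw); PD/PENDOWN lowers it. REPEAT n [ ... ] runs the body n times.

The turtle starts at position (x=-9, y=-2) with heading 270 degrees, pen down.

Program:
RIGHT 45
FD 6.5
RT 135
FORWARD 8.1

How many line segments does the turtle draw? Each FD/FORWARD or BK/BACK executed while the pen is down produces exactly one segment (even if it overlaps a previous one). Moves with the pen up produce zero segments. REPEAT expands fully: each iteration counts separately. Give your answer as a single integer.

Answer: 2

Derivation:
Executing turtle program step by step:
Start: pos=(-9,-2), heading=270, pen down
RT 45: heading 270 -> 225
FD 6.5: (-9,-2) -> (-13.596,-6.596) [heading=225, draw]
RT 135: heading 225 -> 90
FD 8.1: (-13.596,-6.596) -> (-13.596,1.504) [heading=90, draw]
Final: pos=(-13.596,1.504), heading=90, 2 segment(s) drawn
Segments drawn: 2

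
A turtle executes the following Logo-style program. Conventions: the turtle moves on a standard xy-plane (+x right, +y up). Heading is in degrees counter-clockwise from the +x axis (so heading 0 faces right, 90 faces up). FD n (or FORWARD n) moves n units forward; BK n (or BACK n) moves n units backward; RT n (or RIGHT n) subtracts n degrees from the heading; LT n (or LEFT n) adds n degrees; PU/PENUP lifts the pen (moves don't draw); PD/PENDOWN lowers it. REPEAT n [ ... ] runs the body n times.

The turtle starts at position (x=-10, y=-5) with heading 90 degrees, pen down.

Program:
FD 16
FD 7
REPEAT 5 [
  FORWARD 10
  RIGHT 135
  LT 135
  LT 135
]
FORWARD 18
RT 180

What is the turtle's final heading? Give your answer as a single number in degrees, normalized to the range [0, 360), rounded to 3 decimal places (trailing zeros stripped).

Executing turtle program step by step:
Start: pos=(-10,-5), heading=90, pen down
FD 16: (-10,-5) -> (-10,11) [heading=90, draw]
FD 7: (-10,11) -> (-10,18) [heading=90, draw]
REPEAT 5 [
  -- iteration 1/5 --
  FD 10: (-10,18) -> (-10,28) [heading=90, draw]
  RT 135: heading 90 -> 315
  LT 135: heading 315 -> 90
  LT 135: heading 90 -> 225
  -- iteration 2/5 --
  FD 10: (-10,28) -> (-17.071,20.929) [heading=225, draw]
  RT 135: heading 225 -> 90
  LT 135: heading 90 -> 225
  LT 135: heading 225 -> 0
  -- iteration 3/5 --
  FD 10: (-17.071,20.929) -> (-7.071,20.929) [heading=0, draw]
  RT 135: heading 0 -> 225
  LT 135: heading 225 -> 0
  LT 135: heading 0 -> 135
  -- iteration 4/5 --
  FD 10: (-7.071,20.929) -> (-14.142,28) [heading=135, draw]
  RT 135: heading 135 -> 0
  LT 135: heading 0 -> 135
  LT 135: heading 135 -> 270
  -- iteration 5/5 --
  FD 10: (-14.142,28) -> (-14.142,18) [heading=270, draw]
  RT 135: heading 270 -> 135
  LT 135: heading 135 -> 270
  LT 135: heading 270 -> 45
]
FD 18: (-14.142,18) -> (-1.414,30.728) [heading=45, draw]
RT 180: heading 45 -> 225
Final: pos=(-1.414,30.728), heading=225, 8 segment(s) drawn

Answer: 225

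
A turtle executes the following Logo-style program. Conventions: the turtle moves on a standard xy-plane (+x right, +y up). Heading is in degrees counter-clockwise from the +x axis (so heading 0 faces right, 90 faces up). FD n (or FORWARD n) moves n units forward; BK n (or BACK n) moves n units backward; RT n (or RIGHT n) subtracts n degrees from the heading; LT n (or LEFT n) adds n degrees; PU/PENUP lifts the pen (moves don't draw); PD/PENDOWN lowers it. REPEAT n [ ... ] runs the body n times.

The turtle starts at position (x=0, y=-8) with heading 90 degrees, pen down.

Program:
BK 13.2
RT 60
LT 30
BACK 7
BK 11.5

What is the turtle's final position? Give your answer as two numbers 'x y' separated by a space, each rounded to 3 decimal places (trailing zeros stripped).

Executing turtle program step by step:
Start: pos=(0,-8), heading=90, pen down
BK 13.2: (0,-8) -> (0,-21.2) [heading=90, draw]
RT 60: heading 90 -> 30
LT 30: heading 30 -> 60
BK 7: (0,-21.2) -> (-3.5,-27.262) [heading=60, draw]
BK 11.5: (-3.5,-27.262) -> (-9.25,-37.221) [heading=60, draw]
Final: pos=(-9.25,-37.221), heading=60, 3 segment(s) drawn

Answer: -9.25 -37.221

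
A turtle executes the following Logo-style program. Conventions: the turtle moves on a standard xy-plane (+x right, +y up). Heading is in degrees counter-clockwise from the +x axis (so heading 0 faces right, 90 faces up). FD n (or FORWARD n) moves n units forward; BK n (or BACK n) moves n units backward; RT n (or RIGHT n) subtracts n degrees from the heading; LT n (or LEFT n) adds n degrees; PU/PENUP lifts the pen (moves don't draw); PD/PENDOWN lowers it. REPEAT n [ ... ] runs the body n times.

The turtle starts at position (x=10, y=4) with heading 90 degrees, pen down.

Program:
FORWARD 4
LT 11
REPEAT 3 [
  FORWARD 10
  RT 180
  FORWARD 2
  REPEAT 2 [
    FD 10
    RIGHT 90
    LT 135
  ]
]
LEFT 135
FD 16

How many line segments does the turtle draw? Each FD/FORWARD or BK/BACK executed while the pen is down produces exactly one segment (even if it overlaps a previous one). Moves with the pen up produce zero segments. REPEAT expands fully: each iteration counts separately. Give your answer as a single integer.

Executing turtle program step by step:
Start: pos=(10,4), heading=90, pen down
FD 4: (10,4) -> (10,8) [heading=90, draw]
LT 11: heading 90 -> 101
REPEAT 3 [
  -- iteration 1/3 --
  FD 10: (10,8) -> (8.092,17.816) [heading=101, draw]
  RT 180: heading 101 -> 281
  FD 2: (8.092,17.816) -> (8.474,15.853) [heading=281, draw]
  REPEAT 2 [
    -- iteration 1/2 --
    FD 10: (8.474,15.853) -> (10.382,6.037) [heading=281, draw]
    RT 90: heading 281 -> 191
    LT 135: heading 191 -> 326
    -- iteration 2/2 --
    FD 10: (10.382,6.037) -> (18.672,0.445) [heading=326, draw]
    RT 90: heading 326 -> 236
    LT 135: heading 236 -> 11
  ]
  -- iteration 2/3 --
  FD 10: (18.672,0.445) -> (28.488,2.353) [heading=11, draw]
  RT 180: heading 11 -> 191
  FD 2: (28.488,2.353) -> (26.525,1.971) [heading=191, draw]
  REPEAT 2 [
    -- iteration 1/2 --
    FD 10: (26.525,1.971) -> (16.709,0.063) [heading=191, draw]
    RT 90: heading 191 -> 101
    LT 135: heading 101 -> 236
    -- iteration 2/2 --
    FD 10: (16.709,0.063) -> (11.117,-8.227) [heading=236, draw]
    RT 90: heading 236 -> 146
    LT 135: heading 146 -> 281
  ]
  -- iteration 3/3 --
  FD 10: (11.117,-8.227) -> (13.025,-18.043) [heading=281, draw]
  RT 180: heading 281 -> 101
  FD 2: (13.025,-18.043) -> (12.643,-16.08) [heading=101, draw]
  REPEAT 2 [
    -- iteration 1/2 --
    FD 10: (12.643,-16.08) -> (10.735,-6.264) [heading=101, draw]
    RT 90: heading 101 -> 11
    LT 135: heading 11 -> 146
    -- iteration 2/2 --
    FD 10: (10.735,-6.264) -> (2.445,-0.672) [heading=146, draw]
    RT 90: heading 146 -> 56
    LT 135: heading 56 -> 191
  ]
]
LT 135: heading 191 -> 326
FD 16: (2.445,-0.672) -> (15.709,-9.619) [heading=326, draw]
Final: pos=(15.709,-9.619), heading=326, 14 segment(s) drawn
Segments drawn: 14

Answer: 14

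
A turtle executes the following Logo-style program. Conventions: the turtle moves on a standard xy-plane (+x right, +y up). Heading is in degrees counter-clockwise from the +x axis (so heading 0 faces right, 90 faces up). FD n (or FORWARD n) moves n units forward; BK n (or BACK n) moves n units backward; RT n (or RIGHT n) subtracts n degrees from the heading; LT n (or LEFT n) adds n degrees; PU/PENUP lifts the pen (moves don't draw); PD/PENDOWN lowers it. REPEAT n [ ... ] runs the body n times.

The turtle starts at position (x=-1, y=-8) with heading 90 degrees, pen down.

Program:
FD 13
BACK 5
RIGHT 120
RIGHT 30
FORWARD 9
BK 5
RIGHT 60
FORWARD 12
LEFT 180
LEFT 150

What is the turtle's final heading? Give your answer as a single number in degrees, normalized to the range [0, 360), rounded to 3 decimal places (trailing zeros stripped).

Answer: 210

Derivation:
Executing turtle program step by step:
Start: pos=(-1,-8), heading=90, pen down
FD 13: (-1,-8) -> (-1,5) [heading=90, draw]
BK 5: (-1,5) -> (-1,0) [heading=90, draw]
RT 120: heading 90 -> 330
RT 30: heading 330 -> 300
FD 9: (-1,0) -> (3.5,-7.794) [heading=300, draw]
BK 5: (3.5,-7.794) -> (1,-3.464) [heading=300, draw]
RT 60: heading 300 -> 240
FD 12: (1,-3.464) -> (-5,-13.856) [heading=240, draw]
LT 180: heading 240 -> 60
LT 150: heading 60 -> 210
Final: pos=(-5,-13.856), heading=210, 5 segment(s) drawn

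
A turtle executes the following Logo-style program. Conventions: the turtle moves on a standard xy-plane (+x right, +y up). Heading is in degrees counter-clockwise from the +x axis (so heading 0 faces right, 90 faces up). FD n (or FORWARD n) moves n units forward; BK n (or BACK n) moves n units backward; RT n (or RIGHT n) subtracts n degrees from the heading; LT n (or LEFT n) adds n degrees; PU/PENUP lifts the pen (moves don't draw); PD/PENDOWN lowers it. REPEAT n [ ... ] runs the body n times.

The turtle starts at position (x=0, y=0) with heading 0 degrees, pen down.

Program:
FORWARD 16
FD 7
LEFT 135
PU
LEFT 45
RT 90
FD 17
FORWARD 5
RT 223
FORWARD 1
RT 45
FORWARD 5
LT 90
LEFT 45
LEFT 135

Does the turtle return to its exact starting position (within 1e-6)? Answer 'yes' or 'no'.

Answer: no

Derivation:
Executing turtle program step by step:
Start: pos=(0,0), heading=0, pen down
FD 16: (0,0) -> (16,0) [heading=0, draw]
FD 7: (16,0) -> (23,0) [heading=0, draw]
LT 135: heading 0 -> 135
PU: pen up
LT 45: heading 135 -> 180
RT 90: heading 180 -> 90
FD 17: (23,0) -> (23,17) [heading=90, move]
FD 5: (23,17) -> (23,22) [heading=90, move]
RT 223: heading 90 -> 227
FD 1: (23,22) -> (22.318,21.269) [heading=227, move]
RT 45: heading 227 -> 182
FD 5: (22.318,21.269) -> (17.321,21.094) [heading=182, move]
LT 90: heading 182 -> 272
LT 45: heading 272 -> 317
LT 135: heading 317 -> 92
Final: pos=(17.321,21.094), heading=92, 2 segment(s) drawn

Start position: (0, 0)
Final position: (17.321, 21.094)
Distance = 27.294; >= 1e-6 -> NOT closed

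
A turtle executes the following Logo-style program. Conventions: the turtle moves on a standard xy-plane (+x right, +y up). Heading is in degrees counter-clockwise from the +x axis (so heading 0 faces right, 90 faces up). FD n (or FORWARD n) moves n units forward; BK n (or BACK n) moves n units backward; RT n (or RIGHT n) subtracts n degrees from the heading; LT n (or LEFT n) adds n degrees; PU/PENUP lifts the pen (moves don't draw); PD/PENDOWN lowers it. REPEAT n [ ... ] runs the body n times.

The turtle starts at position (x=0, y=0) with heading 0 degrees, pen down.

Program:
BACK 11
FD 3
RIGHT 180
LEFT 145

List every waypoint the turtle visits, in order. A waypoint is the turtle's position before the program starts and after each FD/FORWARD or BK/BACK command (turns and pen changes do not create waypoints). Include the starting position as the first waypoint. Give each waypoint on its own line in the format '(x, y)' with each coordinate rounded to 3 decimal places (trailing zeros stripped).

Answer: (0, 0)
(-11, 0)
(-8, 0)

Derivation:
Executing turtle program step by step:
Start: pos=(0,0), heading=0, pen down
BK 11: (0,0) -> (-11,0) [heading=0, draw]
FD 3: (-11,0) -> (-8,0) [heading=0, draw]
RT 180: heading 0 -> 180
LT 145: heading 180 -> 325
Final: pos=(-8,0), heading=325, 2 segment(s) drawn
Waypoints (3 total):
(0, 0)
(-11, 0)
(-8, 0)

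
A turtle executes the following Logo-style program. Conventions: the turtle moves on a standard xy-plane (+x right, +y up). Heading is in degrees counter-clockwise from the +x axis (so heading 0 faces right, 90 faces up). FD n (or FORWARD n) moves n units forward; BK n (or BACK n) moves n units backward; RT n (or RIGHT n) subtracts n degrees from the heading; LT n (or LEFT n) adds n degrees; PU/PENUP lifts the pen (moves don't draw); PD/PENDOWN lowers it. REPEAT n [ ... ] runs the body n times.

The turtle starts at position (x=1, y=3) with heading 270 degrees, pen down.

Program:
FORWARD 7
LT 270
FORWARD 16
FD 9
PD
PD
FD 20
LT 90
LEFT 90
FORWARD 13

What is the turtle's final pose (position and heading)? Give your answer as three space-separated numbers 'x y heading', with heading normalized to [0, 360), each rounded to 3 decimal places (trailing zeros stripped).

Executing turtle program step by step:
Start: pos=(1,3), heading=270, pen down
FD 7: (1,3) -> (1,-4) [heading=270, draw]
LT 270: heading 270 -> 180
FD 16: (1,-4) -> (-15,-4) [heading=180, draw]
FD 9: (-15,-4) -> (-24,-4) [heading=180, draw]
PD: pen down
PD: pen down
FD 20: (-24,-4) -> (-44,-4) [heading=180, draw]
LT 90: heading 180 -> 270
LT 90: heading 270 -> 0
FD 13: (-44,-4) -> (-31,-4) [heading=0, draw]
Final: pos=(-31,-4), heading=0, 5 segment(s) drawn

Answer: -31 -4 0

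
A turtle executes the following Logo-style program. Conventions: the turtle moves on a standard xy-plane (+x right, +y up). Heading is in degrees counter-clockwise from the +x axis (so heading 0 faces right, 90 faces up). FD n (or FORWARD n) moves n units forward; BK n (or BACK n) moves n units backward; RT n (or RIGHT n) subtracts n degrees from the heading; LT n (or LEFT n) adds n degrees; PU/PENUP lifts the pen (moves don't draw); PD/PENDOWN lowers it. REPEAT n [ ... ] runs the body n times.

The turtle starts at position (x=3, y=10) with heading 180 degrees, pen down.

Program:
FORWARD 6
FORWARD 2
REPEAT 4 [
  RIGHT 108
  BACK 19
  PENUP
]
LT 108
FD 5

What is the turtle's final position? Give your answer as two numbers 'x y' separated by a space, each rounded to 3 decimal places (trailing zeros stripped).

Executing turtle program step by step:
Start: pos=(3,10), heading=180, pen down
FD 6: (3,10) -> (-3,10) [heading=180, draw]
FD 2: (-3,10) -> (-5,10) [heading=180, draw]
REPEAT 4 [
  -- iteration 1/4 --
  RT 108: heading 180 -> 72
  BK 19: (-5,10) -> (-10.871,-8.07) [heading=72, draw]
  PU: pen up
  -- iteration 2/4 --
  RT 108: heading 72 -> 324
  BK 19: (-10.871,-8.07) -> (-26.243,3.098) [heading=324, move]
  PU: pen up
  -- iteration 3/4 --
  RT 108: heading 324 -> 216
  BK 19: (-26.243,3.098) -> (-10.871,14.266) [heading=216, move]
  PU: pen up
  -- iteration 4/4 --
  RT 108: heading 216 -> 108
  BK 19: (-10.871,14.266) -> (-5,-3.804) [heading=108, move]
  PU: pen up
]
LT 108: heading 108 -> 216
FD 5: (-5,-3.804) -> (-9.045,-6.743) [heading=216, move]
Final: pos=(-9.045,-6.743), heading=216, 3 segment(s) drawn

Answer: -9.045 -6.743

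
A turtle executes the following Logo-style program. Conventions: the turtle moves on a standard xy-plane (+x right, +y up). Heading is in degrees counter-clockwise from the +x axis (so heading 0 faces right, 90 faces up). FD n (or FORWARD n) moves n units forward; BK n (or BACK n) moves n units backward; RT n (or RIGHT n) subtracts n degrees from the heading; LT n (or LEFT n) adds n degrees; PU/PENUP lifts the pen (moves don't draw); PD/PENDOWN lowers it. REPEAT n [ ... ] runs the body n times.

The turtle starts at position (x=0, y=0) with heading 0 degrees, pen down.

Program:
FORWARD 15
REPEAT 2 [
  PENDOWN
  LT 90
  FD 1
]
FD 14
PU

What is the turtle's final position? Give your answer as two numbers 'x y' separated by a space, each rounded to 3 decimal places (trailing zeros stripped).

Answer: 0 1

Derivation:
Executing turtle program step by step:
Start: pos=(0,0), heading=0, pen down
FD 15: (0,0) -> (15,0) [heading=0, draw]
REPEAT 2 [
  -- iteration 1/2 --
  PD: pen down
  LT 90: heading 0 -> 90
  FD 1: (15,0) -> (15,1) [heading=90, draw]
  -- iteration 2/2 --
  PD: pen down
  LT 90: heading 90 -> 180
  FD 1: (15,1) -> (14,1) [heading=180, draw]
]
FD 14: (14,1) -> (0,1) [heading=180, draw]
PU: pen up
Final: pos=(0,1), heading=180, 4 segment(s) drawn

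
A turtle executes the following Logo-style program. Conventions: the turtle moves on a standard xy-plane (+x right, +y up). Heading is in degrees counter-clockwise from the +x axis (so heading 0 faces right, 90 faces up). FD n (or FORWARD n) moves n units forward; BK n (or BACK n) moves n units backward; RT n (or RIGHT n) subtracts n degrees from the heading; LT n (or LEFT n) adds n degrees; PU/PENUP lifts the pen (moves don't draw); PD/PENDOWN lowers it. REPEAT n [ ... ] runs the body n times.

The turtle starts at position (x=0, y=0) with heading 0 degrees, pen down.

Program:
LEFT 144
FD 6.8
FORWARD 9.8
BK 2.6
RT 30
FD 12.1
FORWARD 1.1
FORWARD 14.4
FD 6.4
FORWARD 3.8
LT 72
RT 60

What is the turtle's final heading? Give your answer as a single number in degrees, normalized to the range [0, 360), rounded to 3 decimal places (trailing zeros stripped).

Answer: 126

Derivation:
Executing turtle program step by step:
Start: pos=(0,0), heading=0, pen down
LT 144: heading 0 -> 144
FD 6.8: (0,0) -> (-5.501,3.997) [heading=144, draw]
FD 9.8: (-5.501,3.997) -> (-13.43,9.757) [heading=144, draw]
BK 2.6: (-13.43,9.757) -> (-11.326,8.229) [heading=144, draw]
RT 30: heading 144 -> 114
FD 12.1: (-11.326,8.229) -> (-16.248,19.283) [heading=114, draw]
FD 1.1: (-16.248,19.283) -> (-16.695,20.288) [heading=114, draw]
FD 14.4: (-16.695,20.288) -> (-22.552,33.443) [heading=114, draw]
FD 6.4: (-22.552,33.443) -> (-25.155,39.29) [heading=114, draw]
FD 3.8: (-25.155,39.29) -> (-26.701,42.761) [heading=114, draw]
LT 72: heading 114 -> 186
RT 60: heading 186 -> 126
Final: pos=(-26.701,42.761), heading=126, 8 segment(s) drawn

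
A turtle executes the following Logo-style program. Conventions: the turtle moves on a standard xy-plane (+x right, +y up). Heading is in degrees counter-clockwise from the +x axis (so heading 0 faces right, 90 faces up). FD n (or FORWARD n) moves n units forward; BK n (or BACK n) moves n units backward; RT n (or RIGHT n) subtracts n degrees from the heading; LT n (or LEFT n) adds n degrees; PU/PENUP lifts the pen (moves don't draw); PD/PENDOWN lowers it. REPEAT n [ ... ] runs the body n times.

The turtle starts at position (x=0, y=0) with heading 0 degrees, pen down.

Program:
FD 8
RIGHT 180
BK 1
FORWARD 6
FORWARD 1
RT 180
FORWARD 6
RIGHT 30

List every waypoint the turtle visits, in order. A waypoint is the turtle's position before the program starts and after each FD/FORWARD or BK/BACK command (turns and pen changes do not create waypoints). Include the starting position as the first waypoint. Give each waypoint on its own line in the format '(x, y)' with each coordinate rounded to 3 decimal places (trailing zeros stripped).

Executing turtle program step by step:
Start: pos=(0,0), heading=0, pen down
FD 8: (0,0) -> (8,0) [heading=0, draw]
RT 180: heading 0 -> 180
BK 1: (8,0) -> (9,0) [heading=180, draw]
FD 6: (9,0) -> (3,0) [heading=180, draw]
FD 1: (3,0) -> (2,0) [heading=180, draw]
RT 180: heading 180 -> 0
FD 6: (2,0) -> (8,0) [heading=0, draw]
RT 30: heading 0 -> 330
Final: pos=(8,0), heading=330, 5 segment(s) drawn
Waypoints (6 total):
(0, 0)
(8, 0)
(9, 0)
(3, 0)
(2, 0)
(8, 0)

Answer: (0, 0)
(8, 0)
(9, 0)
(3, 0)
(2, 0)
(8, 0)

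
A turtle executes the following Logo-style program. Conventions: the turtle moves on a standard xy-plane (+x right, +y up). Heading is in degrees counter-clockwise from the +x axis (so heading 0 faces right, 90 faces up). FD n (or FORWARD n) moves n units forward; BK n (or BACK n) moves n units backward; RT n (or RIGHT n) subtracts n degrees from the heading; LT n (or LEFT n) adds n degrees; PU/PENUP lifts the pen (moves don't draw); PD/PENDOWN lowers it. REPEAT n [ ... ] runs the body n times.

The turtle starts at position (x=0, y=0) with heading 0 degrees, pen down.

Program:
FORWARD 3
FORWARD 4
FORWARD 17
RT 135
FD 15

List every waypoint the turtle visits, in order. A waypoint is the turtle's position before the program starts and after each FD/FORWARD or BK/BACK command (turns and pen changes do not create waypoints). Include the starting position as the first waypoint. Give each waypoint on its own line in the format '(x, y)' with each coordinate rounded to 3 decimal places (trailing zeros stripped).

Executing turtle program step by step:
Start: pos=(0,0), heading=0, pen down
FD 3: (0,0) -> (3,0) [heading=0, draw]
FD 4: (3,0) -> (7,0) [heading=0, draw]
FD 17: (7,0) -> (24,0) [heading=0, draw]
RT 135: heading 0 -> 225
FD 15: (24,0) -> (13.393,-10.607) [heading=225, draw]
Final: pos=(13.393,-10.607), heading=225, 4 segment(s) drawn
Waypoints (5 total):
(0, 0)
(3, 0)
(7, 0)
(24, 0)
(13.393, -10.607)

Answer: (0, 0)
(3, 0)
(7, 0)
(24, 0)
(13.393, -10.607)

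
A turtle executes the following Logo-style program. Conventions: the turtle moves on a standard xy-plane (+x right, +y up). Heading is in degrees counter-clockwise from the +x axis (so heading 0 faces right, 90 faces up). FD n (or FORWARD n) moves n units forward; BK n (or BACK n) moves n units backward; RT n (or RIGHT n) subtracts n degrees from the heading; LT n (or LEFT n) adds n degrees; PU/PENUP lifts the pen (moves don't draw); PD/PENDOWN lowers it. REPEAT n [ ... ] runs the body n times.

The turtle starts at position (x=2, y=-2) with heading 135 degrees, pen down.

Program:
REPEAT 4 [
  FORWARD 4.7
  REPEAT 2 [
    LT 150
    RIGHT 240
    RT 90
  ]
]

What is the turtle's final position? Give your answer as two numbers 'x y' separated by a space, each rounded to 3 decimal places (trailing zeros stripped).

Answer: -11.294 11.294

Derivation:
Executing turtle program step by step:
Start: pos=(2,-2), heading=135, pen down
REPEAT 4 [
  -- iteration 1/4 --
  FD 4.7: (2,-2) -> (-1.323,1.323) [heading=135, draw]
  REPEAT 2 [
    -- iteration 1/2 --
    LT 150: heading 135 -> 285
    RT 240: heading 285 -> 45
    RT 90: heading 45 -> 315
    -- iteration 2/2 --
    LT 150: heading 315 -> 105
    RT 240: heading 105 -> 225
    RT 90: heading 225 -> 135
  ]
  -- iteration 2/4 --
  FD 4.7: (-1.323,1.323) -> (-4.647,4.647) [heading=135, draw]
  REPEAT 2 [
    -- iteration 1/2 --
    LT 150: heading 135 -> 285
    RT 240: heading 285 -> 45
    RT 90: heading 45 -> 315
    -- iteration 2/2 --
    LT 150: heading 315 -> 105
    RT 240: heading 105 -> 225
    RT 90: heading 225 -> 135
  ]
  -- iteration 3/4 --
  FD 4.7: (-4.647,4.647) -> (-7.97,7.97) [heading=135, draw]
  REPEAT 2 [
    -- iteration 1/2 --
    LT 150: heading 135 -> 285
    RT 240: heading 285 -> 45
    RT 90: heading 45 -> 315
    -- iteration 2/2 --
    LT 150: heading 315 -> 105
    RT 240: heading 105 -> 225
    RT 90: heading 225 -> 135
  ]
  -- iteration 4/4 --
  FD 4.7: (-7.97,7.97) -> (-11.294,11.294) [heading=135, draw]
  REPEAT 2 [
    -- iteration 1/2 --
    LT 150: heading 135 -> 285
    RT 240: heading 285 -> 45
    RT 90: heading 45 -> 315
    -- iteration 2/2 --
    LT 150: heading 315 -> 105
    RT 240: heading 105 -> 225
    RT 90: heading 225 -> 135
  ]
]
Final: pos=(-11.294,11.294), heading=135, 4 segment(s) drawn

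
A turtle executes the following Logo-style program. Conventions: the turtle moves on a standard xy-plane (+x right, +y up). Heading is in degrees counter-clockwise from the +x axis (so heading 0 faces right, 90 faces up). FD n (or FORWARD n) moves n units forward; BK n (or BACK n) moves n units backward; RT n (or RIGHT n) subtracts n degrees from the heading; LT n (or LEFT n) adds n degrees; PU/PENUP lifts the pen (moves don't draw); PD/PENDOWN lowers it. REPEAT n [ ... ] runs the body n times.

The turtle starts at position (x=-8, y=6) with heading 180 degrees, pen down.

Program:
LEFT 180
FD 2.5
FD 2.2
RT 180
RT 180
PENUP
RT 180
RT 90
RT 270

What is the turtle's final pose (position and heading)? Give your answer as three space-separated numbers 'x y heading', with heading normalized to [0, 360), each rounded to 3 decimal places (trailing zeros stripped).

Answer: -3.3 6 180

Derivation:
Executing turtle program step by step:
Start: pos=(-8,6), heading=180, pen down
LT 180: heading 180 -> 0
FD 2.5: (-8,6) -> (-5.5,6) [heading=0, draw]
FD 2.2: (-5.5,6) -> (-3.3,6) [heading=0, draw]
RT 180: heading 0 -> 180
RT 180: heading 180 -> 0
PU: pen up
RT 180: heading 0 -> 180
RT 90: heading 180 -> 90
RT 270: heading 90 -> 180
Final: pos=(-3.3,6), heading=180, 2 segment(s) drawn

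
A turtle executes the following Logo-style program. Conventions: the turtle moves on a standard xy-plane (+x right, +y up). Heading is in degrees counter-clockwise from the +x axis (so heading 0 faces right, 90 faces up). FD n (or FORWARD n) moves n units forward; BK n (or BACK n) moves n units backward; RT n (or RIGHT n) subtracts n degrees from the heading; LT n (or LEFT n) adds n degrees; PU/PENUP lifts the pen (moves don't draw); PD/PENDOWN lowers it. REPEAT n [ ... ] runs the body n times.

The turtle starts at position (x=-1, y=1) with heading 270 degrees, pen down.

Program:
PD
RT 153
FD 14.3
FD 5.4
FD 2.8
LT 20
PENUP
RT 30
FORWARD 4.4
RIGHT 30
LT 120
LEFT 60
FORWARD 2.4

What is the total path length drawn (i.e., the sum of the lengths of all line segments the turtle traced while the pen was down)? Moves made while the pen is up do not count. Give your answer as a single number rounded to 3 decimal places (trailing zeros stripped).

Executing turtle program step by step:
Start: pos=(-1,1), heading=270, pen down
PD: pen down
RT 153: heading 270 -> 117
FD 14.3: (-1,1) -> (-7.492,13.741) [heading=117, draw]
FD 5.4: (-7.492,13.741) -> (-9.944,18.553) [heading=117, draw]
FD 2.8: (-9.944,18.553) -> (-11.215,21.048) [heading=117, draw]
LT 20: heading 117 -> 137
PU: pen up
RT 30: heading 137 -> 107
FD 4.4: (-11.215,21.048) -> (-12.501,25.255) [heading=107, move]
RT 30: heading 107 -> 77
LT 120: heading 77 -> 197
LT 60: heading 197 -> 257
FD 2.4: (-12.501,25.255) -> (-13.041,22.917) [heading=257, move]
Final: pos=(-13.041,22.917), heading=257, 3 segment(s) drawn

Segment lengths:
  seg 1: (-1,1) -> (-7.492,13.741), length = 14.3
  seg 2: (-7.492,13.741) -> (-9.944,18.553), length = 5.4
  seg 3: (-9.944,18.553) -> (-11.215,21.048), length = 2.8
Total = 22.5

Answer: 22.5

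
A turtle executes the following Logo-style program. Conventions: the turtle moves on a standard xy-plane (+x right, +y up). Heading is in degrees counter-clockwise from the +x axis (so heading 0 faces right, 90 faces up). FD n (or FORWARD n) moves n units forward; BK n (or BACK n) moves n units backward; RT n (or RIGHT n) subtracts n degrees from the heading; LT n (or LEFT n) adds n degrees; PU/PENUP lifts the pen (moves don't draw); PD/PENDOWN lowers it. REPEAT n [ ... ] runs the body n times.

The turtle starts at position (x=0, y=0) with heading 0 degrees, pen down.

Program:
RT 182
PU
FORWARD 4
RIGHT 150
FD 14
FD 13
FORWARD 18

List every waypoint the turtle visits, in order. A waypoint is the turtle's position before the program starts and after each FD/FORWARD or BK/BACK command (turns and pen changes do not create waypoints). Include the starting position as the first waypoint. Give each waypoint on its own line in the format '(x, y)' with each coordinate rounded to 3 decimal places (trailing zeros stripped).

Executing turtle program step by step:
Start: pos=(0,0), heading=0, pen down
RT 182: heading 0 -> 178
PU: pen up
FD 4: (0,0) -> (-3.998,0.14) [heading=178, move]
RT 150: heading 178 -> 28
FD 14: (-3.998,0.14) -> (8.364,6.712) [heading=28, move]
FD 13: (8.364,6.712) -> (19.842,12.815) [heading=28, move]
FD 18: (19.842,12.815) -> (35.735,21.266) [heading=28, move]
Final: pos=(35.735,21.266), heading=28, 0 segment(s) drawn
Waypoints (5 total):
(0, 0)
(-3.998, 0.14)
(8.364, 6.712)
(19.842, 12.815)
(35.735, 21.266)

Answer: (0, 0)
(-3.998, 0.14)
(8.364, 6.712)
(19.842, 12.815)
(35.735, 21.266)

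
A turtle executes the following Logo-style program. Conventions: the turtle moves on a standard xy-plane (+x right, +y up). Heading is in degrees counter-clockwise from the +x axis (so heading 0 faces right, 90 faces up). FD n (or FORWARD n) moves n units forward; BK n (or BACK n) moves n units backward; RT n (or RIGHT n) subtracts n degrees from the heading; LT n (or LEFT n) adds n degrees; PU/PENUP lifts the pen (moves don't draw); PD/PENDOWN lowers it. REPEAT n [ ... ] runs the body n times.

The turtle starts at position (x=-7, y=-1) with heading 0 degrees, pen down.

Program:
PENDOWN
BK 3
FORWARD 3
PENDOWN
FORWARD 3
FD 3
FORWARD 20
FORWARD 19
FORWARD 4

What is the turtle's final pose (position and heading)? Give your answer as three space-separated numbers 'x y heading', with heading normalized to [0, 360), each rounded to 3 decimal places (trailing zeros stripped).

Answer: 42 -1 0

Derivation:
Executing turtle program step by step:
Start: pos=(-7,-1), heading=0, pen down
PD: pen down
BK 3: (-7,-1) -> (-10,-1) [heading=0, draw]
FD 3: (-10,-1) -> (-7,-1) [heading=0, draw]
PD: pen down
FD 3: (-7,-1) -> (-4,-1) [heading=0, draw]
FD 3: (-4,-1) -> (-1,-1) [heading=0, draw]
FD 20: (-1,-1) -> (19,-1) [heading=0, draw]
FD 19: (19,-1) -> (38,-1) [heading=0, draw]
FD 4: (38,-1) -> (42,-1) [heading=0, draw]
Final: pos=(42,-1), heading=0, 7 segment(s) drawn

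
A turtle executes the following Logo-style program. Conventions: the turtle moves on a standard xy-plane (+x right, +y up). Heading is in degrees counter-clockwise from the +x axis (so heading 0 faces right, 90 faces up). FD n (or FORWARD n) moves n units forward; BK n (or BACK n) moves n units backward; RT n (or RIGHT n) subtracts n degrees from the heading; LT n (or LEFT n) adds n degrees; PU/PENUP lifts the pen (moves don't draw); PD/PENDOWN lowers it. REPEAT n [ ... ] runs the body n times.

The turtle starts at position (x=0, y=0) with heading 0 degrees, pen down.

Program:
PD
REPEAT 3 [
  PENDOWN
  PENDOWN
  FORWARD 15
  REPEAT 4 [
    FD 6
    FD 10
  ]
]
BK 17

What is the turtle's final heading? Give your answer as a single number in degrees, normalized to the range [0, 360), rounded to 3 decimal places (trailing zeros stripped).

Answer: 0

Derivation:
Executing turtle program step by step:
Start: pos=(0,0), heading=0, pen down
PD: pen down
REPEAT 3 [
  -- iteration 1/3 --
  PD: pen down
  PD: pen down
  FD 15: (0,0) -> (15,0) [heading=0, draw]
  REPEAT 4 [
    -- iteration 1/4 --
    FD 6: (15,0) -> (21,0) [heading=0, draw]
    FD 10: (21,0) -> (31,0) [heading=0, draw]
    -- iteration 2/4 --
    FD 6: (31,0) -> (37,0) [heading=0, draw]
    FD 10: (37,0) -> (47,0) [heading=0, draw]
    -- iteration 3/4 --
    FD 6: (47,0) -> (53,0) [heading=0, draw]
    FD 10: (53,0) -> (63,0) [heading=0, draw]
    -- iteration 4/4 --
    FD 6: (63,0) -> (69,0) [heading=0, draw]
    FD 10: (69,0) -> (79,0) [heading=0, draw]
  ]
  -- iteration 2/3 --
  PD: pen down
  PD: pen down
  FD 15: (79,0) -> (94,0) [heading=0, draw]
  REPEAT 4 [
    -- iteration 1/4 --
    FD 6: (94,0) -> (100,0) [heading=0, draw]
    FD 10: (100,0) -> (110,0) [heading=0, draw]
    -- iteration 2/4 --
    FD 6: (110,0) -> (116,0) [heading=0, draw]
    FD 10: (116,0) -> (126,0) [heading=0, draw]
    -- iteration 3/4 --
    FD 6: (126,0) -> (132,0) [heading=0, draw]
    FD 10: (132,0) -> (142,0) [heading=0, draw]
    -- iteration 4/4 --
    FD 6: (142,0) -> (148,0) [heading=0, draw]
    FD 10: (148,0) -> (158,0) [heading=0, draw]
  ]
  -- iteration 3/3 --
  PD: pen down
  PD: pen down
  FD 15: (158,0) -> (173,0) [heading=0, draw]
  REPEAT 4 [
    -- iteration 1/4 --
    FD 6: (173,0) -> (179,0) [heading=0, draw]
    FD 10: (179,0) -> (189,0) [heading=0, draw]
    -- iteration 2/4 --
    FD 6: (189,0) -> (195,0) [heading=0, draw]
    FD 10: (195,0) -> (205,0) [heading=0, draw]
    -- iteration 3/4 --
    FD 6: (205,0) -> (211,0) [heading=0, draw]
    FD 10: (211,0) -> (221,0) [heading=0, draw]
    -- iteration 4/4 --
    FD 6: (221,0) -> (227,0) [heading=0, draw]
    FD 10: (227,0) -> (237,0) [heading=0, draw]
  ]
]
BK 17: (237,0) -> (220,0) [heading=0, draw]
Final: pos=(220,0), heading=0, 28 segment(s) drawn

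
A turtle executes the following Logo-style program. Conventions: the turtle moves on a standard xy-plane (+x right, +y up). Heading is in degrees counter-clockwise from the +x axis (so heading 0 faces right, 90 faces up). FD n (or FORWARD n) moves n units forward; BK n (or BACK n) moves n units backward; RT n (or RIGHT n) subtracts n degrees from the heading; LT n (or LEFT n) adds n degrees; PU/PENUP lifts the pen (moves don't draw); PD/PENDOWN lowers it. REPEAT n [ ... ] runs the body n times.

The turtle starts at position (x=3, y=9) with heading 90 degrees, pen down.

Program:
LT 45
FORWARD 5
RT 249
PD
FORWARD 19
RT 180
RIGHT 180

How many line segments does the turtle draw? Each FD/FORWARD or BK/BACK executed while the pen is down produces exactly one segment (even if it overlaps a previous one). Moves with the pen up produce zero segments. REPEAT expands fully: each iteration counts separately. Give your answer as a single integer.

Executing turtle program step by step:
Start: pos=(3,9), heading=90, pen down
LT 45: heading 90 -> 135
FD 5: (3,9) -> (-0.536,12.536) [heading=135, draw]
RT 249: heading 135 -> 246
PD: pen down
FD 19: (-0.536,12.536) -> (-8.264,-4.822) [heading=246, draw]
RT 180: heading 246 -> 66
RT 180: heading 66 -> 246
Final: pos=(-8.264,-4.822), heading=246, 2 segment(s) drawn
Segments drawn: 2

Answer: 2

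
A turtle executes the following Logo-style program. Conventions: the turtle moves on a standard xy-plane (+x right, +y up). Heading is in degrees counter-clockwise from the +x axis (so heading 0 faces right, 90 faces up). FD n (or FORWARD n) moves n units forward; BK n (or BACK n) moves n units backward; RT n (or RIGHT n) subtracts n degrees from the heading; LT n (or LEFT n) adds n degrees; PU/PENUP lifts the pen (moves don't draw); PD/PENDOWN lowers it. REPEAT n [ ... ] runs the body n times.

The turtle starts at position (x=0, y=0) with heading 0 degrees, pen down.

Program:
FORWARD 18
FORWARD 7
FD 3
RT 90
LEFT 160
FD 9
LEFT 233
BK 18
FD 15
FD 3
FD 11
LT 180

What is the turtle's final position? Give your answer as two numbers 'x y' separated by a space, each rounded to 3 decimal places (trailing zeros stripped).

Executing turtle program step by step:
Start: pos=(0,0), heading=0, pen down
FD 18: (0,0) -> (18,0) [heading=0, draw]
FD 7: (18,0) -> (25,0) [heading=0, draw]
FD 3: (25,0) -> (28,0) [heading=0, draw]
RT 90: heading 0 -> 270
LT 160: heading 270 -> 70
FD 9: (28,0) -> (31.078,8.457) [heading=70, draw]
LT 233: heading 70 -> 303
BK 18: (31.078,8.457) -> (21.275,23.553) [heading=303, draw]
FD 15: (21.275,23.553) -> (29.444,10.973) [heading=303, draw]
FD 3: (29.444,10.973) -> (31.078,8.457) [heading=303, draw]
FD 11: (31.078,8.457) -> (37.069,-0.768) [heading=303, draw]
LT 180: heading 303 -> 123
Final: pos=(37.069,-0.768), heading=123, 8 segment(s) drawn

Answer: 37.069 -0.768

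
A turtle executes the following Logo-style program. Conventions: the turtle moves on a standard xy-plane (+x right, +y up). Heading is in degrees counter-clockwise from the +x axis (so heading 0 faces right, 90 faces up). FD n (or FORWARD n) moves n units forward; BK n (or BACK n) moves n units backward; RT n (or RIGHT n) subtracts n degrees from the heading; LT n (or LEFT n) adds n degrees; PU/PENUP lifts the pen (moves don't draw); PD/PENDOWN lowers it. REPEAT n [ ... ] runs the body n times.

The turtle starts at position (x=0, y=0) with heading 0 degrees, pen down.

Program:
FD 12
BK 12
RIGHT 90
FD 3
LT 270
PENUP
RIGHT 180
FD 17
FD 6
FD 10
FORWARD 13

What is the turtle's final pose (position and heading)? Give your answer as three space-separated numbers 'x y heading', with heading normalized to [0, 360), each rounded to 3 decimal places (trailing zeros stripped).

Executing turtle program step by step:
Start: pos=(0,0), heading=0, pen down
FD 12: (0,0) -> (12,0) [heading=0, draw]
BK 12: (12,0) -> (0,0) [heading=0, draw]
RT 90: heading 0 -> 270
FD 3: (0,0) -> (0,-3) [heading=270, draw]
LT 270: heading 270 -> 180
PU: pen up
RT 180: heading 180 -> 0
FD 17: (0,-3) -> (17,-3) [heading=0, move]
FD 6: (17,-3) -> (23,-3) [heading=0, move]
FD 10: (23,-3) -> (33,-3) [heading=0, move]
FD 13: (33,-3) -> (46,-3) [heading=0, move]
Final: pos=(46,-3), heading=0, 3 segment(s) drawn

Answer: 46 -3 0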